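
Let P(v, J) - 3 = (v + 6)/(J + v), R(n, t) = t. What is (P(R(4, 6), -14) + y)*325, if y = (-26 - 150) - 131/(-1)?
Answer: -28275/2 ≈ -14138.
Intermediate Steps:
P(v, J) = 3 + (6 + v)/(J + v) (P(v, J) = 3 + (v + 6)/(J + v) = 3 + (6 + v)/(J + v))
y = -45 (y = -176 - 131*(-1) = -176 + 131 = -45)
(P(R(4, 6), -14) + y)*325 = ((6 + 3*(-14) + 4*6)/(-14 + 6) - 45)*325 = ((6 - 42 + 24)/(-8) - 45)*325 = (-1/8*(-12) - 45)*325 = (3/2 - 45)*325 = -87/2*325 = -28275/2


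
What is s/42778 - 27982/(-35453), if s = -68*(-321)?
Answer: 3363280/2588069 ≈ 1.2995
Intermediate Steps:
s = 21828
s/42778 - 27982/(-35453) = 21828/42778 - 27982/(-35453) = 21828*(1/42778) - 27982*(-1/35453) = 10914/21389 + 27982/35453 = 3363280/2588069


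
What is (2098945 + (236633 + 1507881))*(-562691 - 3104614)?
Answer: -14095136407995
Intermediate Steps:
(2098945 + (236633 + 1507881))*(-562691 - 3104614) = (2098945 + 1744514)*(-3667305) = 3843459*(-3667305) = -14095136407995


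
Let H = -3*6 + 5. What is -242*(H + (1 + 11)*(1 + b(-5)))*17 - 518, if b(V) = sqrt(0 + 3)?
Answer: 3596 - 49368*sqrt(3) ≈ -81912.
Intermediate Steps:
b(V) = sqrt(3)
H = -13 (H = -18 + 5 = -13)
-242*(H + (1 + 11)*(1 + b(-5)))*17 - 518 = -242*(-13 + (1 + 11)*(1 + sqrt(3)))*17 - 518 = -242*(-13 + 12*(1 + sqrt(3)))*17 - 518 = -242*(-13 + (12 + 12*sqrt(3)))*17 - 518 = -242*(-1 + 12*sqrt(3))*17 - 518 = -242*(-17 + 204*sqrt(3)) - 518 = (4114 - 49368*sqrt(3)) - 518 = 3596 - 49368*sqrt(3)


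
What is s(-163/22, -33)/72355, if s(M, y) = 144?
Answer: 144/72355 ≈ 0.0019902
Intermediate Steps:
s(-163/22, -33)/72355 = 144/72355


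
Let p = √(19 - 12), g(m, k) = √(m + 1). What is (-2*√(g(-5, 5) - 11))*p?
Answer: -2*√(-77 + 14*I) ≈ -1.5889 - 17.622*I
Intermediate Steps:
g(m, k) = √(1 + m)
p = √7 ≈ 2.6458
(-2*√(g(-5, 5) - 11))*p = (-2*√(√(1 - 5) - 11))*√7 = (-2*√(√(-4) - 11))*√7 = (-2*√(2*I - 11))*√7 = (-2*√(-11 + 2*I))*√7 = -2*√7*√(-11 + 2*I)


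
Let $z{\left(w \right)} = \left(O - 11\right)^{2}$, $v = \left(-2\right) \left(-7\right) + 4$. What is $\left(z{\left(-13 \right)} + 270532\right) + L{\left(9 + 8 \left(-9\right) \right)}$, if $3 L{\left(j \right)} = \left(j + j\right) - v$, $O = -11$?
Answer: $270968$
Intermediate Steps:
$v = 18$ ($v = 14 + 4 = 18$)
$z{\left(w \right)} = 484$ ($z{\left(w \right)} = \left(-11 - 11\right)^{2} = \left(-22\right)^{2} = 484$)
$L{\left(j \right)} = -6 + \frac{2 j}{3}$ ($L{\left(j \right)} = \frac{\left(j + j\right) - 18}{3} = \frac{2 j - 18}{3} = \frac{-18 + 2 j}{3} = -6 + \frac{2 j}{3}$)
$\left(z{\left(-13 \right)} + 270532\right) + L{\left(9 + 8 \left(-9\right) \right)} = \left(484 + 270532\right) + \left(-6 + \frac{2 \left(9 + 8 \left(-9\right)\right)}{3}\right) = 271016 + \left(-6 + \frac{2 \left(9 - 72\right)}{3}\right) = 271016 + \left(-6 + \frac{2}{3} \left(-63\right)\right) = 271016 - 48 = 270968$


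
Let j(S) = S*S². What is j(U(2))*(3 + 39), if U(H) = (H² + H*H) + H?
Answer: 42000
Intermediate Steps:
U(H) = H + 2*H² (U(H) = (H² + H²) + H = 2*H² + H = H + 2*H²)
j(S) = S³
j(U(2))*(3 + 39) = (2*(1 + 2*2))³*(3 + 39) = (2*(1 + 4))³*42 = (2*5)³*42 = 10³*42 = 1000*42 = 42000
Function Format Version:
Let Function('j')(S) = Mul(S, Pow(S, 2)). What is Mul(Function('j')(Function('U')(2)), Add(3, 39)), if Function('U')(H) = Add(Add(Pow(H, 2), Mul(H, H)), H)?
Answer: 42000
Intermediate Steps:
Function('U')(H) = Add(H, Mul(2, Pow(H, 2))) (Function('U')(H) = Add(Add(Pow(H, 2), Pow(H, 2)), H) = Add(Mul(2, Pow(H, 2)), H) = Add(H, Mul(2, Pow(H, 2))))
Function('j')(S) = Pow(S, 3)
Mul(Function('j')(Function('U')(2)), Add(3, 39)) = Mul(Pow(Mul(2, Add(1, Mul(2, 2))), 3), Add(3, 39)) = Mul(Pow(Mul(2, Add(1, 4)), 3), 42) = Mul(Pow(Mul(2, 5), 3), 42) = Mul(Pow(10, 3), 42) = Mul(1000, 42) = 42000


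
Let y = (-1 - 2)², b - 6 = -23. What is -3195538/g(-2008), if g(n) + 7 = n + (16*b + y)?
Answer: 1597769/1139 ≈ 1402.8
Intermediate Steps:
b = -17 (b = 6 - 23 = -17)
y = 9 (y = (-3)² = 9)
g(n) = -270 + n (g(n) = -7 + (n + (16*(-17) + 9)) = -7 + (n + (-272 + 9)) = -7 + (n - 263) = -7 + (-263 + n) = -270 + n)
-3195538/g(-2008) = -3195538/(-270 - 2008) = -3195538/(-2278) = -3195538*(-1/2278) = 1597769/1139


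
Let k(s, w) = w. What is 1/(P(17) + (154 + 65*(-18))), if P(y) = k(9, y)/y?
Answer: -1/1015 ≈ -0.00098522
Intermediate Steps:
P(y) = 1 (P(y) = y/y = 1)
1/(P(17) + (154 + 65*(-18))) = 1/(1 + (154 + 65*(-18))) = 1/(1 + (154 - 1170)) = 1/(1 - 1016) = 1/(-1015) = -1/1015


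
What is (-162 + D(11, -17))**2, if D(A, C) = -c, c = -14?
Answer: 21904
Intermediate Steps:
D(A, C) = 14 (D(A, C) = -1*(-14) = 14)
(-162 + D(11, -17))**2 = (-162 + 14)**2 = (-148)**2 = 21904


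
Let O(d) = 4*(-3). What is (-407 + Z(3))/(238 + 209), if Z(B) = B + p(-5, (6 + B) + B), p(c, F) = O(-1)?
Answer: -416/447 ≈ -0.93065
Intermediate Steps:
O(d) = -12
p(c, F) = -12
Z(B) = -12 + B (Z(B) = B - 12 = -12 + B)
(-407 + Z(3))/(238 + 209) = (-407 + (-12 + 3))/(238 + 209) = (-407 - 9)/447 = -416*1/447 = -416/447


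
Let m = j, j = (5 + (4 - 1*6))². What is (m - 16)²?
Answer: 49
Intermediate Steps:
j = 9 (j = (5 + (4 - 6))² = (5 - 2)² = 3² = 9)
m = 9
(m - 16)² = (9 - 16)² = (-7)² = 49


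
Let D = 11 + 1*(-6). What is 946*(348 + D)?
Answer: 333938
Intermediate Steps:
D = 5 (D = 11 - 6 = 5)
946*(348 + D) = 946*(348 + 5) = 946*353 = 333938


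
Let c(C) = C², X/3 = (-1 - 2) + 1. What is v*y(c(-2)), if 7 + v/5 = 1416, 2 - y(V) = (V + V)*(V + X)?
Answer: 126810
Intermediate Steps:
X = -6 (X = 3*((-1 - 2) + 1) = 3*(-3 + 1) = 3*(-2) = -6)
y(V) = 2 - 2*V*(-6 + V) (y(V) = 2 - (V + V)*(V - 6) = 2 - 2*V*(-6 + V))
v = 7045 (v = -35 + 5*1416 = -35 + 7080 = 7045)
v*y(c(-2)) = 7045*(2 - 2*((-2)²)² + 12*(-2)²) = 7045*(2 - 2*4² + 12*4) = 7045*(2 - 2*16 + 48) = 7045*(2 - 32 + 48) = 7045*18 = 126810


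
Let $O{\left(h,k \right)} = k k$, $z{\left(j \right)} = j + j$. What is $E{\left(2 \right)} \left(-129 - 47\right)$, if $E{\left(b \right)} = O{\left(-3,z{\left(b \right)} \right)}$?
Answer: $-2816$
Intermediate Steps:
$z{\left(j \right)} = 2 j$
$O{\left(h,k \right)} = k^{2}$
$E{\left(b \right)} = 4 b^{2}$ ($E{\left(b \right)} = \left(2 b\right)^{2} = 4 b^{2}$)
$E{\left(2 \right)} \left(-129 - 47\right) = 4 \cdot 2^{2} \left(-129 - 47\right) = 4 \cdot 4 \left(-176\right) = 16 \left(-176\right) = -2816$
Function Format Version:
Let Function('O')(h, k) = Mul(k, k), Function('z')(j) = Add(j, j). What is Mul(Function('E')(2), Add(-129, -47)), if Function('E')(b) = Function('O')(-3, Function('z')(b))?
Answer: -2816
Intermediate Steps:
Function('z')(j) = Mul(2, j)
Function('O')(h, k) = Pow(k, 2)
Function('E')(b) = Mul(4, Pow(b, 2)) (Function('E')(b) = Pow(Mul(2, b), 2) = Mul(4, Pow(b, 2)))
Mul(Function('E')(2), Add(-129, -47)) = Mul(Mul(4, Pow(2, 2)), Add(-129, -47)) = Mul(Mul(4, 4), -176) = Mul(16, -176) = -2816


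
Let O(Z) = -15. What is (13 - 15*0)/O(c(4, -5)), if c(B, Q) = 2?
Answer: -13/15 ≈ -0.86667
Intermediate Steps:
(13 - 15*0)/O(c(4, -5)) = (13 - 15*0)/(-15) = (13 + 0)*(-1/15) = 13*(-1/15) = -13/15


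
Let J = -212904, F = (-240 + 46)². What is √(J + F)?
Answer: 2*I*√43817 ≈ 418.65*I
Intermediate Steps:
F = 37636 (F = (-194)² = 37636)
√(J + F) = √(-212904 + 37636) = √(-175268) = 2*I*√43817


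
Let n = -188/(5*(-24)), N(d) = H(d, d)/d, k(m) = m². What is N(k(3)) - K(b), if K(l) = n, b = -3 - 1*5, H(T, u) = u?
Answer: -17/30 ≈ -0.56667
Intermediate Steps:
b = -8 (b = -3 - 5 = -8)
N(d) = 1 (N(d) = d/d = 1)
n = 47/30 (n = -188/(-120) = -188*(-1/120) = 47/30 ≈ 1.5667)
K(l) = 47/30
N(k(3)) - K(b) = 1 - 1*47/30 = 1 - 47/30 = -17/30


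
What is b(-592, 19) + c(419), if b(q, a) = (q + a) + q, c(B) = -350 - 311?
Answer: -1826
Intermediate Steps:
c(B) = -661
b(q, a) = a + 2*q (b(q, a) = (a + q) + q = a + 2*q)
b(-592, 19) + c(419) = (19 + 2*(-592)) - 661 = (19 - 1184) - 661 = -1165 - 661 = -1826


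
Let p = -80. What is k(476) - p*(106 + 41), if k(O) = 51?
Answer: 11811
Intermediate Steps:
k(476) - p*(106 + 41) = 51 - (-80)*(106 + 41) = 51 - (-80)*147 = 51 - 1*(-11760) = 51 + 11760 = 11811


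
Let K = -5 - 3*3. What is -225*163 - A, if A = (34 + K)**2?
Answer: -37075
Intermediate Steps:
K = -14 (K = -5 - 9 = -14)
A = 400 (A = (34 - 14)**2 = 20**2 = 400)
-225*163 - A = -225*163 - 1*400 = -36675 - 400 = -37075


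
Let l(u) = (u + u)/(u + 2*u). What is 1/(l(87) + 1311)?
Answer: 3/3935 ≈ 0.00076239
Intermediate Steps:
l(u) = 2/3 (l(u) = (2*u)/((3*u)) = (2*u)*(1/(3*u)) = 2/3)
1/(l(87) + 1311) = 1/(2/3 + 1311) = 1/(3935/3) = 3/3935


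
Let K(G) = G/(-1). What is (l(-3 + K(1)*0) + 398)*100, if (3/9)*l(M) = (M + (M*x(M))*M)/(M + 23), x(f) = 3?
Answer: 40160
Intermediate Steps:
K(G) = -G (K(G) = G*(-1) = -G)
l(M) = 3*(M + 3*M²)/(23 + M) (l(M) = 3*((M + (M*3)*M)/(M + 23)) = 3*((M + (3*M)*M)/(23 + M)) = 3*((M + 3*M²)/(23 + M)) = 3*(M + 3*M²)/(23 + M))
(l(-3 + K(1)*0) + 398)*100 = (3*(-3 - 1*1*0)*(1 + 3*(-3 - 1*1*0))/(23 + (-3 - 1*1*0)) + 398)*100 = (3*(-3 - 1*0)*(1 + 3*(-3 - 1*0))/(23 + (-3 - 1*0)) + 398)*100 = (3*(-3 + 0)*(1 + 3*(-3 + 0))/(23 + (-3 + 0)) + 398)*100 = (3*(-3)*(1 + 3*(-3))/(23 - 3) + 398)*100 = (3*(-3)*(1 - 9)/20 + 398)*100 = (3*(-3)*(1/20)*(-8) + 398)*100 = (18/5 + 398)*100 = (2008/5)*100 = 40160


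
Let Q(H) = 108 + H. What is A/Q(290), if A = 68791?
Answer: 68791/398 ≈ 172.84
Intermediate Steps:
A/Q(290) = 68791/(108 + 290) = 68791/398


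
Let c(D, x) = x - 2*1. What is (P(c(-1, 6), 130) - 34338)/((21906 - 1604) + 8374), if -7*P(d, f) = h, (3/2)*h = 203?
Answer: -25768/21507 ≈ -1.1981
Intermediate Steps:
c(D, x) = -2 + x (c(D, x) = x - 2 = -2 + x)
h = 406/3 (h = (⅔)*203 = 406/3 ≈ 135.33)
P(d, f) = -58/3 (P(d, f) = -⅐*406/3 = -58/3)
(P(c(-1, 6), 130) - 34338)/((21906 - 1604) + 8374) = (-58/3 - 34338)/((21906 - 1604) + 8374) = -103072/(3*(20302 + 8374)) = -103072/3/28676 = -103072/3*1/28676 = -25768/21507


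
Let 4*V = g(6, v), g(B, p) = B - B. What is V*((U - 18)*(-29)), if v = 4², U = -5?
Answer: 0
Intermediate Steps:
v = 16
g(B, p) = 0
V = 0 (V = (¼)*0 = 0)
V*((U - 18)*(-29)) = 0*((-5 - 18)*(-29)) = 0*(-23*(-29)) = 0*667 = 0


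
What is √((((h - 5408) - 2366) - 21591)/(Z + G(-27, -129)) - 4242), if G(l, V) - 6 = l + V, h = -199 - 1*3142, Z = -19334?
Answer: I*√402434333562/9742 ≈ 65.118*I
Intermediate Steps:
h = -3341 (h = -199 - 3142 = -3341)
G(l, V) = 6 + V + l (G(l, V) = 6 + (l + V) = 6 + (V + l) = 6 + V + l)
√((((h - 5408) - 2366) - 21591)/(Z + G(-27, -129)) - 4242) = √((((-3341 - 5408) - 2366) - 21591)/(-19334 + (6 - 129 - 27)) - 4242) = √(((-8749 - 2366) - 21591)/(-19334 - 150) - 4242) = √((-11115 - 21591)/(-19484) - 4242) = √(-32706*(-1/19484) - 4242) = √(16353/9742 - 4242) = √(-41309211/9742) = I*√402434333562/9742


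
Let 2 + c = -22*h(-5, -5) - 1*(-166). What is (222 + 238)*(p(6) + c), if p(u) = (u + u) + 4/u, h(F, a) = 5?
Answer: 92000/3 ≈ 30667.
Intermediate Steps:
c = 54 (c = -2 + (-22*5 - 1*(-166)) = -2 + (-110 + 166) = -2 + 56 = 54)
p(u) = 2*u + 4/u
(222 + 238)*(p(6) + c) = (222 + 238)*((2*6 + 4/6) + 54) = 460*((12 + 4*(⅙)) + 54) = 460*((12 + ⅔) + 54) = 460*(38/3 + 54) = 460*(200/3) = 92000/3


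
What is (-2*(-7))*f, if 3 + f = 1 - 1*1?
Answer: -42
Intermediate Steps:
f = -3 (f = -3 + (1 - 1*1) = -3 + (1 - 1) = -3 + 0 = -3)
(-2*(-7))*f = -2*(-7)*(-3) = 14*(-3) = -42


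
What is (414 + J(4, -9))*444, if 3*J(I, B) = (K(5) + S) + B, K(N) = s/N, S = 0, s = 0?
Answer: 182484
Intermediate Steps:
K(N) = 0 (K(N) = 0/N = 0)
J(I, B) = B/3 (J(I, B) = ((0 + 0) + B)/3 = (0 + B)/3 = B/3)
(414 + J(4, -9))*444 = (414 + (⅓)*(-9))*444 = (414 - 3)*444 = 411*444 = 182484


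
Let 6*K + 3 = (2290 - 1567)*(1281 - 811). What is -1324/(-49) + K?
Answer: 5552829/98 ≈ 56662.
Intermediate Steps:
K = 113269/2 (K = -½ + ((2290 - 1567)*(1281 - 811))/6 = -½ + (723*470)/6 = -½ + (⅙)*339810 = -½ + 56635 = 113269/2 ≈ 56635.)
-1324/(-49) + K = -1324/(-49) + 113269/2 = -1324*(-1/49) + 113269/2 = 1324/49 + 113269/2 = 5552829/98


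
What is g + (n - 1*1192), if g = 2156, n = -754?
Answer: 210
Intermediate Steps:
g + (n - 1*1192) = 2156 + (-754 - 1*1192) = 2156 + (-754 - 1192) = 2156 - 1946 = 210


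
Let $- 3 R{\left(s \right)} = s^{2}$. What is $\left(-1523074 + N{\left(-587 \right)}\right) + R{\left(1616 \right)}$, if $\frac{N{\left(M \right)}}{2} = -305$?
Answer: $- \frac{7182508}{3} \approx -2.3942 \cdot 10^{6}$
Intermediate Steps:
$R{\left(s \right)} = - \frac{s^{2}}{3}$
$N{\left(M \right)} = -610$ ($N{\left(M \right)} = 2 \left(-305\right) = -610$)
$\left(-1523074 + N{\left(-587 \right)}\right) + R{\left(1616 \right)} = \left(-1523074 - 610\right) - \frac{1616^{2}}{3} = -1523684 - \frac{2611456}{3} = - \frac{7182508}{3}$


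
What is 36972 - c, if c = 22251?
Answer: 14721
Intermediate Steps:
36972 - c = 36972 - 1*22251 = 36972 - 22251 = 14721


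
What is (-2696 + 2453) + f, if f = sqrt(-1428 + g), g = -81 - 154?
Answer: -243 + I*sqrt(1663) ≈ -243.0 + 40.78*I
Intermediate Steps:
g = -235
f = I*sqrt(1663) (f = sqrt(-1428 - 235) = sqrt(-1663) = I*sqrt(1663) ≈ 40.78*I)
(-2696 + 2453) + f = (-2696 + 2453) + I*sqrt(1663) = -243 + I*sqrt(1663)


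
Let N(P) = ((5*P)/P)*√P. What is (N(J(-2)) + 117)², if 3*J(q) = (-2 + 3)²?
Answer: 41092/3 + 390*√3 ≈ 14373.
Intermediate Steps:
J(q) = ⅓ (J(q) = (-2 + 3)²/3 = (⅓)*1² = (⅓)*1 = ⅓)
N(P) = 5*√P
(N(J(-2)) + 117)² = (5*√(⅓) + 117)² = (5*(√3/3) + 117)² = (5*√3/3 + 117)² = (117 + 5*√3/3)²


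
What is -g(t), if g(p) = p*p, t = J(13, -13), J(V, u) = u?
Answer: -169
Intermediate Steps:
t = -13
g(p) = p**2
-g(t) = -1*(-13)**2 = -1*169 = -169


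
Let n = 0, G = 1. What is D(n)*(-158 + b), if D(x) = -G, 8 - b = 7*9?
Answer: 213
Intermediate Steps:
b = -55 (b = 8 - 7*9 = 8 - 1*63 = 8 - 63 = -55)
D(x) = -1 (D(x) = -1*1 = -1)
D(n)*(-158 + b) = -(-158 - 55) = -1*(-213) = 213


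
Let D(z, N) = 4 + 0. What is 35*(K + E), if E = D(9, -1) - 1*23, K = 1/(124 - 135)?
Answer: -7350/11 ≈ -668.18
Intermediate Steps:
D(z, N) = 4
K = -1/11 (K = 1/(-11) = -1/11 ≈ -0.090909)
E = -19 (E = 4 - 1*23 = 4 - 23 = -19)
35*(K + E) = 35*(-1/11 - 19) = 35*(-210/11) = -7350/11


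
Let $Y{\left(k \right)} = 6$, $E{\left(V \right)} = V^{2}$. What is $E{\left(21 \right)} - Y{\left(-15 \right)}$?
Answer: $435$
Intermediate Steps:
$E{\left(21 \right)} - Y{\left(-15 \right)} = 21^{2} - 6 = 441 - 6 = 435$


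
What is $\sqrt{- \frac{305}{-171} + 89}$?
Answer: $\frac{2 \sqrt{73739}}{57} \approx 9.528$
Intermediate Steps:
$\sqrt{- \frac{305}{-171} + 89} = \sqrt{\left(-305\right) \left(- \frac{1}{171}\right) + 89} = \sqrt{\frac{305}{171} + 89} = \sqrt{\frac{15524}{171}} = \frac{2 \sqrt{73739}}{57}$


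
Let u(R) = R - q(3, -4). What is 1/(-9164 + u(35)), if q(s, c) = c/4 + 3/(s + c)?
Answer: -1/9125 ≈ -0.00010959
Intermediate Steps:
q(s, c) = 3/(c + s) + c/4 (q(s, c) = c*(¼) + 3/(c + s) = c/4 + 3/(c + s) = 3/(c + s) + c/4)
u(R) = 4 + R (u(R) = R - (12 + (-4)² - 4*3)/(4*(-4 + 3)) = R - (12 + 16 - 12)/(4*(-1)) = R - (-1)*16/4 = R - 1*(-4) = R + 4 = 4 + R)
1/(-9164 + u(35)) = 1/(-9164 + (4 + 35)) = 1/(-9164 + 39) = 1/(-9125) = -1/9125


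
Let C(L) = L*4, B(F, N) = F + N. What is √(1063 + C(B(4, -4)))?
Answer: √1063 ≈ 32.604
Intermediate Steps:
C(L) = 4*L
√(1063 + C(B(4, -4))) = √(1063 + 4*(4 - 4)) = √(1063 + 4*0) = √(1063 + 0) = √1063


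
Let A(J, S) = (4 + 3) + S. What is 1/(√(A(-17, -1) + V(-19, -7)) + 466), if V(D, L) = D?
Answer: 466/217169 - I*√13/217169 ≈ 0.0021458 - 1.6603e-5*I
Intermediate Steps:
A(J, S) = 7 + S
1/(√(A(-17, -1) + V(-19, -7)) + 466) = 1/(√((7 - 1) - 19) + 466) = 1/(√(6 - 19) + 466) = 1/(√(-13) + 466) = 1/(I*√13 + 466) = 1/(466 + I*√13)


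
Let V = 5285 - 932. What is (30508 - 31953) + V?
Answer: 2908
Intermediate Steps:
V = 4353
(30508 - 31953) + V = (30508 - 31953) + 4353 = -1445 + 4353 = 2908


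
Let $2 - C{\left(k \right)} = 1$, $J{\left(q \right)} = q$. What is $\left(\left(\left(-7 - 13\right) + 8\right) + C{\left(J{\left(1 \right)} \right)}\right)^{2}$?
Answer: $121$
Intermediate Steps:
$C{\left(k \right)} = 1$ ($C{\left(k \right)} = 2 - 1 = 1$)
$\left(\left(\left(-7 - 13\right) + 8\right) + C{\left(J{\left(1 \right)} \right)}\right)^{2} = \left(\left(\left(-7 - 13\right) + 8\right) + 1\right)^{2} = \left(\left(-20 + 8\right) + 1\right)^{2} = \left(-12 + 1\right)^{2} = \left(-11\right)^{2} = 121$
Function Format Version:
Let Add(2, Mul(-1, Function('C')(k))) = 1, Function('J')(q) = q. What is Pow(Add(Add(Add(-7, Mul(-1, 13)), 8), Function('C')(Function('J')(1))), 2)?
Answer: 121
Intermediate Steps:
Function('C')(k) = 1 (Function('C')(k) = Add(2, Mul(-1, 1)) = Add(2, -1) = 1)
Pow(Add(Add(Add(-7, Mul(-1, 13)), 8), Function('C')(Function('J')(1))), 2) = Pow(Add(Add(Add(-7, Mul(-1, 13)), 8), 1), 2) = Pow(Add(Add(Add(-7, -13), 8), 1), 2) = Pow(Add(Add(-20, 8), 1), 2) = Pow(Add(-12, 1), 2) = Pow(-11, 2) = 121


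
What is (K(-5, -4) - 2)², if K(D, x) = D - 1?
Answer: 64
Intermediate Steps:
K(D, x) = -1 + D
(K(-5, -4) - 2)² = ((-1 - 5) - 2)² = (-6 - 2)² = (-8)² = 64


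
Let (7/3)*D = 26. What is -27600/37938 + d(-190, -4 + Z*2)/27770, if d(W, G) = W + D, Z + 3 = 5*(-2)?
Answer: -451055198/614563985 ≈ -0.73394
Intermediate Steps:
D = 78/7 (D = (3/7)*26 = 78/7 ≈ 11.143)
Z = -13 (Z = -3 + 5*(-2) = -3 - 10 = -13)
d(W, G) = 78/7 + W (d(W, G) = W + 78/7 = 78/7 + W)
-27600/37938 + d(-190, -4 + Z*2)/27770 = -27600/37938 + (78/7 - 190)/27770 = -27600*1/37938 - 1252/7*1/27770 = -4600/6323 - 626/97195 = -451055198/614563985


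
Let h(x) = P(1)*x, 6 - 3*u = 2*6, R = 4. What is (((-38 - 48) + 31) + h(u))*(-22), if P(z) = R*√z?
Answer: 1386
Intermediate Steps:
P(z) = 4*√z
u = -2 (u = 2 - 2*6/3 = 2 - ⅓*12 = 2 - 4 = -2)
h(x) = 4*x (h(x) = (4*√1)*x = (4*1)*x = 4*x)
(((-38 - 48) + 31) + h(u))*(-22) = (((-38 - 48) + 31) + 4*(-2))*(-22) = ((-86 + 31) - 8)*(-22) = (-55 - 8)*(-22) = -63*(-22) = 1386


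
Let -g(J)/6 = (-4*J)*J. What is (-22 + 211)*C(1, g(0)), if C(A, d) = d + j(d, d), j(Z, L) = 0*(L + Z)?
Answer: 0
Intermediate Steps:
j(Z, L) = 0
g(J) = 24*J² (g(J) = -6*(-4*J)*J = -(-24)*J² = 24*J²)
C(A, d) = d (C(A, d) = d + 0 = d)
(-22 + 211)*C(1, g(0)) = (-22 + 211)*(24*0²) = 189*(24*0) = 189*0 = 0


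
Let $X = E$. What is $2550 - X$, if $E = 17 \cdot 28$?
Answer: $2074$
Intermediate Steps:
$E = 476$
$X = 476$
$2550 - X = 2550 - 476 = 2074$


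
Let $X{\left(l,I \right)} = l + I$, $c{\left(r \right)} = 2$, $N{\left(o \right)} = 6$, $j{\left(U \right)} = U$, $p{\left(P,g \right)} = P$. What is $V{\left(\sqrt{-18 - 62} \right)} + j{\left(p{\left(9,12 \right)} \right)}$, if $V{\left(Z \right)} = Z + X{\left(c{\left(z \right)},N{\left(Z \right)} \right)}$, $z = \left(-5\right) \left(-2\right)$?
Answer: $17 + 4 i \sqrt{5} \approx 17.0 + 8.9443 i$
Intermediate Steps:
$z = 10$
$X{\left(l,I \right)} = I + l$
$V{\left(Z \right)} = 8 + Z$ ($V{\left(Z \right)} = Z + \left(6 + 2\right) = Z + 8 = 8 + Z$)
$V{\left(\sqrt{-18 - 62} \right)} + j{\left(p{\left(9,12 \right)} \right)} = \left(8 + \sqrt{-18 - 62}\right) + 9 = \left(8 + \sqrt{-80}\right) + 9 = \left(8 + 4 i \sqrt{5}\right) + 9 = 17 + 4 i \sqrt{5}$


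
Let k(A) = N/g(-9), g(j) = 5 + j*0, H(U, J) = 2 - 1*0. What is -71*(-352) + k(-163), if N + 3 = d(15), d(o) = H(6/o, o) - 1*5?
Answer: 124954/5 ≈ 24991.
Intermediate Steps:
H(U, J) = 2 (H(U, J) = 2 + 0 = 2)
d(o) = -3 (d(o) = 2 - 1*5 = 2 - 5 = -3)
N = -6 (N = -3 - 3 = -6)
g(j) = 5 (g(j) = 5 + 0 = 5)
k(A) = -6/5
-71*(-352) + k(-163) = -71*(-352) - 6/5 = 24992 - 6/5 = 124954/5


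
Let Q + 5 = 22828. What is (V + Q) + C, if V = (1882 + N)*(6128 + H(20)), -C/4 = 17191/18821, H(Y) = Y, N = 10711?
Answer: 1457584503163/18821 ≈ 7.7445e+7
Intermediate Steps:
Q = 22823 (Q = -5 + 22828 = 22823)
C = -68764/18821 ≈ -3.6536
V = 77421764 (V = (1882 + 10711)*(6128 + 20) = 12593*6148 = 77421764)
(V + Q) + C = (77421764 + 22823) - 68764/18821 = 77444587 - 68764/18821 = 1457584503163/18821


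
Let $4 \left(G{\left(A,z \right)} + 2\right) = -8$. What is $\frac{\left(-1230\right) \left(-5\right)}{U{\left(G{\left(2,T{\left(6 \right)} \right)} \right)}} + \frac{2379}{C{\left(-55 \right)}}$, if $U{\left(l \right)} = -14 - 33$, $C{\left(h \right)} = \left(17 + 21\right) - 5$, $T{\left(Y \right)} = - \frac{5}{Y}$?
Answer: $- \frac{30379}{517} \approx -58.76$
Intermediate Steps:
$G{\left(A,z \right)} = -4$ ($G{\left(A,z \right)} = -2 + \frac{1}{4} \left(-8\right) = -2 - 2 = -4$)
$C{\left(h \right)} = 33$ ($C{\left(h \right)} = 38 - 5 = 33$)
$U{\left(l \right)} = -47$
$\frac{\left(-1230\right) \left(-5\right)}{U{\left(G{\left(2,T{\left(6 \right)} \right)} \right)}} + \frac{2379}{C{\left(-55 \right)}} = \frac{\left(-1230\right) \left(-5\right)}{-47} + \frac{2379}{33} = 6150 \left(- \frac{1}{47}\right) + 2379 \cdot \frac{1}{33} = - \frac{6150}{47} + \frac{793}{11} = - \frac{30379}{517}$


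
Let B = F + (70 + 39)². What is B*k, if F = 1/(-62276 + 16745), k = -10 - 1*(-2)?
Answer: -4327630480/45531 ≈ -95048.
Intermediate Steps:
k = -8 (k = -10 + 2 = -8)
F = -1/45531 (F = 1/(-45531) = -1/45531 ≈ -2.1963e-5)
B = 540953810/45531 (B = -1/45531 + (70 + 39)² = -1/45531 + 109² = -1/45531 + 11881 = 540953810/45531 ≈ 11881.)
B*k = (540953810/45531)*(-8) = -4327630480/45531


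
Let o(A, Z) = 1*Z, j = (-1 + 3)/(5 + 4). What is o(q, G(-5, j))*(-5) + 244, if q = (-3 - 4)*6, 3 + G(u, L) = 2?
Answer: 249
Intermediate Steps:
j = 2/9 ≈ 0.22222
G(u, L) = -1 (G(u, L) = -3 + 2 = -1)
q = -42 (q = -7*6 = -42)
o(A, Z) = Z
o(q, G(-5, j))*(-5) + 244 = -1*(-5) + 244 = 5 + 244 = 249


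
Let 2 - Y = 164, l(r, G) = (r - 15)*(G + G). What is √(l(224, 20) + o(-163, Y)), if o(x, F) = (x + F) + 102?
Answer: √8137 ≈ 90.205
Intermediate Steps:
l(r, G) = 2*G*(-15 + r) (l(r, G) = (-15 + r)*(2*G) = 2*G*(-15 + r))
Y = -162 (Y = 2 - 1*164 = 2 - 164 = -162)
o(x, F) = 102 + F + x (o(x, F) = (F + x) + 102 = 102 + F + x)
√(l(224, 20) + o(-163, Y)) = √(2*20*(-15 + 224) + (102 - 162 - 163)) = √(2*20*209 - 223) = √(8360 - 223) = √8137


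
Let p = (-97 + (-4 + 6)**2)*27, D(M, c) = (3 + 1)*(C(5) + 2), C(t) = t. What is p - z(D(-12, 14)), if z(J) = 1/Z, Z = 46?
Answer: -115507/46 ≈ -2511.0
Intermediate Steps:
D(M, c) = 28 (D(M, c) = (3 + 1)*(5 + 2) = 4*7 = 28)
z(J) = 1/46
p = -2511 (p = (-97 + 2**2)*27 = (-97 + 4)*27 = -93*27 = -2511)
p - z(D(-12, 14)) = -2511 - 1*1/46 = -2511 - 1/46 = -115507/46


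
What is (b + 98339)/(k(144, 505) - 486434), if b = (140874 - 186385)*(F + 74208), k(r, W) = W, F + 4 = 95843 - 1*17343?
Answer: 6949613405/485929 ≈ 14302.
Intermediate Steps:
F = 78496 (F = -4 + (95843 - 1*17343) = -4 + (95843 - 17343) = -4 + 78500 = 78496)
b = -6949711744 (b = (140874 - 186385)*(78496 + 74208) = -45511*152704 = -6949711744)
(b + 98339)/(k(144, 505) - 486434) = (-6949711744 + 98339)/(505 - 486434) = -6949613405/(-485929) = -6949613405*(-1/485929) = 6949613405/485929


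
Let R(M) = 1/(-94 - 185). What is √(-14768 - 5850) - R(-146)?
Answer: 1/279 + 13*I*√122 ≈ 0.0035842 + 143.59*I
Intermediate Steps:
R(M) = -1/279 (R(M) = 1/(-279) = -1/279)
√(-14768 - 5850) - R(-146) = √(-14768 - 5850) - 1*(-1/279) = √(-20618) + 1/279 = 13*I*√122 + 1/279 = 1/279 + 13*I*√122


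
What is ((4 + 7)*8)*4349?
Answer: 382712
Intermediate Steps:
((4 + 7)*8)*4349 = (11*8)*4349 = 88*4349 = 382712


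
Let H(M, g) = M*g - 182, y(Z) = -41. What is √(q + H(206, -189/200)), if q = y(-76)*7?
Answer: I*√66367/10 ≈ 25.762*I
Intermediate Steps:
H(M, g) = -182 + M*g
q = -287 (q = -41*7 = -287)
√(q + H(206, -189/200)) = √(-287 + (-182 + 206*(-189/200))) = √(-287 + (-182 - 19467/100)) = √(-287 - 37667/100) = √(-66367/100) = I*√66367/10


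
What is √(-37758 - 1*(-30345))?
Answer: I*√7413 ≈ 86.099*I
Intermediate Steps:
√(-37758 - 1*(-30345)) = √(-37758 + 30345) = √(-7413) = I*√7413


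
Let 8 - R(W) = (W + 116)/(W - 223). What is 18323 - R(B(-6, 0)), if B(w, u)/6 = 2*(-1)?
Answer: 4303921/235 ≈ 18315.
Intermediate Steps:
B(w, u) = -12 (B(w, u) = 6*(2*(-1)) = 6*(-2) = -12)
R(W) = 8 - (116 + W)/(-223 + W) (R(W) = 8 - (W + 116)/(W - 223) = 8 - (116 + W)/(-223 + W))
18323 - R(B(-6, 0)) = 18323 - (-1900 + 7*(-12))/(-223 - 12) = 18323 - (-1900 - 84)/(-235) = 18323 - (-1)*(-1984)/235 = 18323 - 1*1984/235 = 18323 - 1984/235 = 4303921/235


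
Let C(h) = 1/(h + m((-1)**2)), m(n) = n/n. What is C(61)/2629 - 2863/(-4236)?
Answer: 233333755/345229764 ≈ 0.67588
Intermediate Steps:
m(n) = 1
C(h) = 1/(1 + h) (C(h) = 1/(h + 1) = 1/(1 + h))
C(61)/2629 - 2863/(-4236) = 1/((1 + 61)*2629) - 2863/(-4236) = (1/2629)/62 - 2863*(-1/4236) = (1/62)*(1/2629) + 2863/4236 = 1/162998 + 2863/4236 = 233333755/345229764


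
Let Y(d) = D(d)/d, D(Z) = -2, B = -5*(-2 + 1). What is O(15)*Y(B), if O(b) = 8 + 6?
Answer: -28/5 ≈ -5.6000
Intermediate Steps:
B = 5 (B = -5*(-1) = 5)
Y(d) = -2/d
O(b) = 14
O(15)*Y(B) = 14*(-2/5) = 14*(-2*⅕) = 14*(-⅖) = -28/5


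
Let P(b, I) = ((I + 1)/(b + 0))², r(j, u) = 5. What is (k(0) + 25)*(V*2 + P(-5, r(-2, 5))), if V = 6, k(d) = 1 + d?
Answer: 8736/25 ≈ 349.44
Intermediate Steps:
P(b, I) = (1 + I)²/b² (P(b, I) = ((1 + I)/b)² = (1 + I)²/b²)
(k(0) + 25)*(V*2 + P(-5, r(-2, 5))) = ((1 + 0) + 25)*(6*2 + (1 + 5)²/(-5)²) = (1 + 25)*(12 + (1/25)*6²) = 26*(12 + (1/25)*36) = 26*(12 + 36/25) = 26*(336/25) = 8736/25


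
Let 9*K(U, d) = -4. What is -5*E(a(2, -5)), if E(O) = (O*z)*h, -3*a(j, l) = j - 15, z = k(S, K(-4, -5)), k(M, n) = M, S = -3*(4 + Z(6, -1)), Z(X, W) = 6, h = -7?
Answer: -4550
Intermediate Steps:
K(U, d) = -4/9 (K(U, d) = (⅑)*(-4) = -4/9)
S = -30 (S = -3*(4 + 6) = -3*10 = -30)
z = -30
a(j, l) = 5 - j/3 (a(j, l) = -(j - 15)/3 = -(-15 + j)/3 = 5 - j/3)
E(O) = 210*O (E(O) = (O*(-30))*(-7) = -30*O*(-7) = 210*O)
-5*E(a(2, -5)) = -1050*(5 - ⅓*2) = -1050*(5 - ⅔) = -1050*13/3 = -5*910 = -4550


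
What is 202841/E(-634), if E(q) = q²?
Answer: 202841/401956 ≈ 0.50463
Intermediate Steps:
202841/E(-634) = 202841/((-634)²) = 202841/401956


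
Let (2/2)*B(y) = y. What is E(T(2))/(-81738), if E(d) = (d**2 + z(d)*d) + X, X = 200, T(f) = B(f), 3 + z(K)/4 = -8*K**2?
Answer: 2/2151 ≈ 0.00092980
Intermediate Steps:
B(y) = y
z(K) = -12 - 32*K**2 (z(K) = -12 + 4*(-8*K**2) = -12 - 32*K**2)
T(f) = f
E(d) = 200 + d**2 + d*(-12 - 32*d**2) (E(d) = (d**2 + (-12 - 32*d**2)*d) + 200 = (d**2 + d*(-12 - 32*d**2)) + 200 = 200 + d**2 + d*(-12 - 32*d**2))
E(T(2))/(-81738) = (200 + 2**2 - 32*2**3 - 12*2)/(-81738) = (200 + 4 - 32*8 - 24)*(-1/81738) = (200 + 4 - 256 - 24)*(-1/81738) = -76*(-1/81738) = 2/2151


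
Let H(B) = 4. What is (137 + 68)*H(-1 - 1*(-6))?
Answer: 820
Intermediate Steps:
(137 + 68)*H(-1 - 1*(-6)) = (137 + 68)*4 = 205*4 = 820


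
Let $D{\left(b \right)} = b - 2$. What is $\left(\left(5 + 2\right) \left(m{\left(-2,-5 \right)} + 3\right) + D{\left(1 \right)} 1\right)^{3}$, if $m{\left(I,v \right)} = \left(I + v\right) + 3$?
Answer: $-512$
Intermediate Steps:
$m{\left(I,v \right)} = 3 + I + v$
$D{\left(b \right)} = -2 + b$
$\left(\left(5 + 2\right) \left(m{\left(-2,-5 \right)} + 3\right) + D{\left(1 \right)} 1\right)^{3} = \left(\left(5 + 2\right) \left(\left(3 - 2 - 5\right) + 3\right) + \left(-2 + 1\right) 1\right)^{3} = \left(7 \left(-4 + 3\right) - 1\right)^{3} = \left(7 \left(-1\right) - 1\right)^{3} = \left(-7 - 1\right)^{3} = \left(-8\right)^{3} = -512$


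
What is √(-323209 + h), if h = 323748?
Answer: 7*√11 ≈ 23.216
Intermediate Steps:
√(-323209 + h) = √(-323209 + 323748) = √539 = 7*√11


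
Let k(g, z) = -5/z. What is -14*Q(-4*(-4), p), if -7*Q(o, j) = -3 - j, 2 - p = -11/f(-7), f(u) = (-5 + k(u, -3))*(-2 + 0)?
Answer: -133/10 ≈ -13.300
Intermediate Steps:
f(u) = 20/3 (f(u) = (-5 - 5/(-3))*(-2 + 0) = (-5 - 5*(-⅓))*(-2) = (-5 + 5/3)*(-2) = -10/3*(-2) = 20/3)
p = 73/20 (p = 2 - (-11)/20/3 = 2 - (-11)*3/20 = 2 - 1*(-33/20) = 2 + 33/20 = 73/20 ≈ 3.6500)
Q(o, j) = 3/7 + j/7 (Q(o, j) = -(-3 - j)/7 = 3/7 + j/7)
-14*Q(-4*(-4), p) = -14*(3/7 + (⅐)*(73/20)) = -14*(3/7 + 73/140) = -14*19/20 = -133/10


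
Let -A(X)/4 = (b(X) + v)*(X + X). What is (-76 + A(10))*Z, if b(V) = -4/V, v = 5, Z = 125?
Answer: -55500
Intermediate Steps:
A(X) = -8*X*(5 - 4/X) (A(X) = -4*(-4/X + 5)*(X + X) = -4*(5 - 4/X)*2*X = -8*X*(5 - 4/X))
(-76 + A(10))*Z = (-76 + (32 - 40*10))*125 = (-76 + (32 - 400))*125 = (-76 - 368)*125 = -444*125 = -55500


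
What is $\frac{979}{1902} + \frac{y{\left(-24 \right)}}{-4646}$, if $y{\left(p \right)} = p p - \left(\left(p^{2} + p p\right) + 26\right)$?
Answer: $\frac{2846719}{4418346} \approx 0.64429$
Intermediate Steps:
$y{\left(p \right)} = -26 - p^{2}$ ($y{\left(p \right)} = p^{2} - \left(\left(p^{2} + p^{2}\right) + 26\right) = p^{2} - \left(2 p^{2} + 26\right) = p^{2} - \left(26 + 2 p^{2}\right) = -26 - p^{2}$)
$\frac{979}{1902} + \frac{y{\left(-24 \right)}}{-4646} = \frac{979}{1902} + \frac{-26 - \left(-24\right)^{2}}{-4646} = 979 \cdot \frac{1}{1902} + \left(-26 - 576\right) \left(- \frac{1}{4646}\right) = \frac{979}{1902} + \left(-26 - 576\right) \left(- \frac{1}{4646}\right) = \frac{979}{1902} - - \frac{301}{2323} = \frac{979}{1902} + \frac{301}{2323} = \frac{2846719}{4418346}$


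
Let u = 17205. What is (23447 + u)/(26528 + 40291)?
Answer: 40652/66819 ≈ 0.60839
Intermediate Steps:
(23447 + u)/(26528 + 40291) = (23447 + 17205)/(26528 + 40291) = 40652/66819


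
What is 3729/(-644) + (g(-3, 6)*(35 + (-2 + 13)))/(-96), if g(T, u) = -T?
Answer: -18619/2576 ≈ -7.2279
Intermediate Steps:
3729/(-644) + (g(-3, 6)*(35 + (-2 + 13)))/(-96) = 3729/(-644) + ((-1*(-3))*(35 + (-2 + 13)))/(-96) = 3729*(-1/644) + (3*(35 + 11))*(-1/96) = -3729/644 + (3*46)*(-1/96) = -3729/644 + 138*(-1/96) = -3729/644 - 23/16 = -18619/2576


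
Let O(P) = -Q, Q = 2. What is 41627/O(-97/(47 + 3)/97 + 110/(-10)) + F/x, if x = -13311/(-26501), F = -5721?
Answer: -285773813/8874 ≈ -32204.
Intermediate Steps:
O(P) = -2 (O(P) = -1*2 = -2)
x = 13311/26501 (x = -13311*(-1/26501) = 13311/26501 ≈ 0.50228)
41627/O(-97/(47 + 3)/97 + 110/(-10)) + F/x = 41627/(-2) - 5721/13311/26501 = 41627*(-½) - 5721*26501/13311 = -41627/2 - 50537407/4437 = -285773813/8874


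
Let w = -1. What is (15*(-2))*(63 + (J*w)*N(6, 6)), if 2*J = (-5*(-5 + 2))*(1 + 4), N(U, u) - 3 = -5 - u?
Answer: -10890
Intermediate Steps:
N(U, u) = -2 - u (N(U, u) = 3 + (-5 - u) = -2 - u)
J = 75/2 (J = ((-5*(-5 + 2))*(1 + 4))/2 = (-5*(-3)*5)/2 = (15*5)/2 = (½)*75 = 75/2 ≈ 37.500)
(15*(-2))*(63 + (J*w)*N(6, 6)) = (15*(-2))*(63 + ((75/2)*(-1))*(-2 - 1*6)) = -30*(63 - 75*(-2 - 6)/2) = -30*(63 - 75/2*(-8)) = -30*(63 + 300) = -30*363 = -10890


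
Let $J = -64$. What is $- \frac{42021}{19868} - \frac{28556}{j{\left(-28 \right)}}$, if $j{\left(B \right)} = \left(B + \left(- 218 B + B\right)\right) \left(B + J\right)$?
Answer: $- \frac{1425862883}{690929568} \approx -2.0637$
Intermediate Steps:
$j{\left(B \right)} = - 216 B \left(-64 + B\right)$ ($j{\left(B \right)} = \left(B + \left(- 218 B + B\right)\right) \left(B - 64\right) = \left(B - 217 B\right) \left(-64 + B\right) = - 216 B \left(-64 + B\right)$)
$- \frac{42021}{19868} - \frac{28556}{j{\left(-28 \right)}} = - \frac{42021}{19868} - \frac{28556}{216 \left(-28\right) \left(64 - -28\right)} = \left(-42021\right) \frac{1}{19868} - \frac{28556}{216 \left(-28\right) \left(64 + 28\right)} = - \frac{42021}{19868} - \frac{28556}{216 \left(-28\right) 92} = - \frac{42021}{19868} - \frac{28556}{-556416} = - \frac{42021}{19868} - - \frac{7139}{139104} = - \frac{42021}{19868} + \frac{7139}{139104} = - \frac{1425862883}{690929568}$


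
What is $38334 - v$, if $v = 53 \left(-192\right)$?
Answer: $48510$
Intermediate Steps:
$v = -10176$
$38334 - v = 38334 - -10176 = 38334 + 10176 = 48510$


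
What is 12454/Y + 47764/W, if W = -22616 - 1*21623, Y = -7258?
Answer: -448811809/160543331 ≈ -2.7956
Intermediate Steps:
W = -44239 (W = -22616 - 21623 = -44239)
12454/Y + 47764/W = 12454/(-7258) + 47764/(-44239) = 12454*(-1/7258) + 47764*(-1/44239) = -6227/3629 - 47764/44239 = -448811809/160543331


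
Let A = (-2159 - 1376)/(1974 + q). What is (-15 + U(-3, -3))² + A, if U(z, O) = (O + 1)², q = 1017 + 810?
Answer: 65198/543 ≈ 120.07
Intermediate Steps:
q = 1827
U(z, O) = (1 + O)²
A = -505/543 (A = (-2159 - 1376)/(1974 + 1827) = -3535/3801 = -3535*1/3801 = -505/543 ≈ -0.93002)
(-15 + U(-3, -3))² + A = (-15 + (1 - 3)²)² - 505/543 = (-15 + (-2)²)² - 505/543 = (-15 + 4)² - 505/543 = (-11)² - 505/543 = 121 - 505/543 = 65198/543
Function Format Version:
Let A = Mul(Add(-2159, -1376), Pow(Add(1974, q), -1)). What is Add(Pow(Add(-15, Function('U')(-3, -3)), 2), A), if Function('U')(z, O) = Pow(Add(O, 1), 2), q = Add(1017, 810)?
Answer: Rational(65198, 543) ≈ 120.07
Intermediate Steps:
q = 1827
Function('U')(z, O) = Pow(Add(1, O), 2)
A = Rational(-505, 543) (A = Mul(Add(-2159, -1376), Pow(Add(1974, 1827), -1)) = Mul(-3535, Pow(3801, -1)) = Mul(-3535, Rational(1, 3801)) = Rational(-505, 543) ≈ -0.93002)
Add(Pow(Add(-15, Function('U')(-3, -3)), 2), A) = Add(Pow(Add(-15, Pow(Add(1, -3), 2)), 2), Rational(-505, 543)) = Add(Pow(Add(-15, Pow(-2, 2)), 2), Rational(-505, 543)) = Add(Pow(Add(-15, 4), 2), Rational(-505, 543)) = Add(Pow(-11, 2), Rational(-505, 543)) = Add(121, Rational(-505, 543)) = Rational(65198, 543)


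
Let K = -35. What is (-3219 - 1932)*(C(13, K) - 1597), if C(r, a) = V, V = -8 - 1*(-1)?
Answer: 8262204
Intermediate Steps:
V = -7 (V = -8 + 1 = -7)
C(r, a) = -7
(-3219 - 1932)*(C(13, K) - 1597) = (-3219 - 1932)*(-7 - 1597) = -5151*(-1604) = 8262204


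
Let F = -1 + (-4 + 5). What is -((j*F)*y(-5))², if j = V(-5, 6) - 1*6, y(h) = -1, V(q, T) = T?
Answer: 0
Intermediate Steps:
F = 0 (F = -1 + 1 = 0)
j = 0 (j = 6 - 1*6 = 6 - 6 = 0)
-((j*F)*y(-5))² = -((0*0)*(-1))² = -(0*(-1))² = -1*0² = -1*0 = 0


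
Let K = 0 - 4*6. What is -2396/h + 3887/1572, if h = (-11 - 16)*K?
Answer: -51989/42444 ≈ -1.2249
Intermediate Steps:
K = -24 (K = 0 - 24 = -24)
h = 648 (h = (-11 - 16)*(-24) = -27*(-24) = 648)
-2396/h + 3887/1572 = -2396/648 + 3887/1572 = -2396*1/648 + 3887*(1/1572) = -599/162 + 3887/1572 = -51989/42444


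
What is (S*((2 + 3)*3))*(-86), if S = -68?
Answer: 87720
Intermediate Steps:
(S*((2 + 3)*3))*(-86) = -68*(2 + 3)*3*(-86) = -340*3*(-86) = -68*15*(-86) = -1020*(-86) = 87720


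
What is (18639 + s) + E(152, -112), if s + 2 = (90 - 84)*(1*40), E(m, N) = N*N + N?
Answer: 31309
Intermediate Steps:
E(m, N) = N + N² (E(m, N) = N² + N = N + N²)
s = 238 (s = -2 + (90 - 84)*(1*40) = -2 + 6*40 = -2 + 240 = 238)
(18639 + s) + E(152, -112) = (18639 + 238) - 112*(1 - 112) = 18877 - 112*(-111) = 18877 + 12432 = 31309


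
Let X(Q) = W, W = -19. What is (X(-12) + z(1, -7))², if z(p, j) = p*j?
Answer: 676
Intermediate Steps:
X(Q) = -19
z(p, j) = j*p
(X(-12) + z(1, -7))² = (-19 - 7*1)² = (-19 - 7)² = (-26)² = 676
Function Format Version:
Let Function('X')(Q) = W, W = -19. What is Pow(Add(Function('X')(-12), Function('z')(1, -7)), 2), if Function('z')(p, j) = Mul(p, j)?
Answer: 676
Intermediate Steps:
Function('X')(Q) = -19
Function('z')(p, j) = Mul(j, p)
Pow(Add(Function('X')(-12), Function('z')(1, -7)), 2) = Pow(Add(-19, Mul(-7, 1)), 2) = Pow(Add(-19, -7), 2) = Pow(-26, 2) = 676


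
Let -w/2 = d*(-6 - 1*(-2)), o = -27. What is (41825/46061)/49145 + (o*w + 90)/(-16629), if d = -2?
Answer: -78729273811/2509502172967 ≈ -0.031372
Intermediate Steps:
w = -16 (w = -(-4)*(-6 - 1*(-2)) = -(-4)*(-6 + 2) = -(-4)*(-4) = -2*8 = -16)
(41825/46061)/49145 + (o*w + 90)/(-16629) = (41825/46061)/49145 + (-27*(-16) + 90)/(-16629) = (41825*(1/46061))*(1/49145) + (432 + 90)*(-1/16629) = (41825/46061)*(1/49145) + 522*(-1/16629) = 8365/452733569 - 174/5543 = -78729273811/2509502172967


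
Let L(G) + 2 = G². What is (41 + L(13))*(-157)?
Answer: -32656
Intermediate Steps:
L(G) = -2 + G²
(41 + L(13))*(-157) = (41 + (-2 + 13²))*(-157) = (41 + (-2 + 169))*(-157) = (41 + 167)*(-157) = 208*(-157) = -32656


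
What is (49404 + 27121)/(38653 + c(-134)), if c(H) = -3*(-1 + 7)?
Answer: 15305/7727 ≈ 1.9807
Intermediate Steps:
c(H) = -18 (c(H) = -3*6 = -18)
(49404 + 27121)/(38653 + c(-134)) = (49404 + 27121)/(38653 - 18) = 76525/38635 = 76525*(1/38635) = 15305/7727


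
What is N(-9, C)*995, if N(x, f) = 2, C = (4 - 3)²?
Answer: 1990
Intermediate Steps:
C = 1 (C = 1² = 1)
N(-9, C)*995 = 2*995 = 1990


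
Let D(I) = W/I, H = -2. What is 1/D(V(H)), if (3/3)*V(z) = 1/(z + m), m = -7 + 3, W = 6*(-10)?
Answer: 1/360 ≈ 0.0027778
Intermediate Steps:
W = -60
m = -4
V(z) = 1/(-4 + z) (V(z) = 1/(z - 4) = 1/(-4 + z))
D(I) = -60/I
1/D(V(H)) = 1/(-60/(1/(-4 - 2))) = 1/(-60/(1/(-6))) = 1/(-60/(-1/6)) = 1/(-60*(-6)) = 1/360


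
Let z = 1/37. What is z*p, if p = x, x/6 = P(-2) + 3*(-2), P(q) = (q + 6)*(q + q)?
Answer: -132/37 ≈ -3.5676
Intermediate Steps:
P(q) = 2*q*(6 + q) (P(q) = (6 + q)*(2*q) = 2*q*(6 + q))
x = -132 (x = 6*(2*(-2)*(6 - 2) + 3*(-2)) = 6*(2*(-2)*4 - 6) = 6*(-16 - 6) = 6*(-22) = -132)
p = -132
z = 1/37 ≈ 0.027027
z*p = (1/37)*(-132) = -132/37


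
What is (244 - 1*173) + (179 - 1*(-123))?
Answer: 373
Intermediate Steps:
(244 - 1*173) + (179 - 1*(-123)) = (244 - 173) + (179 + 123) = 71 + 302 = 373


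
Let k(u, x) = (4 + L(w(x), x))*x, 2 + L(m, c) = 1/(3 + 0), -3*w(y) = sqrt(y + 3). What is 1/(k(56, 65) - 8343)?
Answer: -3/24574 ≈ -0.00012208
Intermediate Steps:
w(y) = -sqrt(3 + y)/3 (w(y) = -sqrt(y + 3)/3 = -sqrt(3 + y)/3)
L(m, c) = -5/3 (L(m, c) = -2 + 1/(3 + 0) = -2 + 1/3 = -5/3)
k(u, x) = 7*x/3 (k(u, x) = (4 - 5/3)*x = 7*x/3)
1/(k(56, 65) - 8343) = 1/((7/3)*65 - 8343) = 1/(455/3 - 8343) = 1/(-24574/3) = -3/24574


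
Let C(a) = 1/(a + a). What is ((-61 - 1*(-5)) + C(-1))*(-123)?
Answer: 13899/2 ≈ 6949.5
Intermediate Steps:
C(a) = 1/(2*a)
((-61 - 1*(-5)) + C(-1))*(-123) = ((-61 - 1*(-5)) + (1/2)/(-1))*(-123) = ((-61 + 5) + (1/2)*(-1))*(-123) = (-56 - 1/2)*(-123) = -113/2*(-123) = 13899/2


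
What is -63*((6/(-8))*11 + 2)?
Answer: 1575/4 ≈ 393.75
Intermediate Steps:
-63*((6/(-8))*11 + 2) = -63*((6*(-⅛))*11 + 2) = -63*(-¾*11 + 2) = -63*(-33/4 + 2) = -63*(-25/4) = 1575/4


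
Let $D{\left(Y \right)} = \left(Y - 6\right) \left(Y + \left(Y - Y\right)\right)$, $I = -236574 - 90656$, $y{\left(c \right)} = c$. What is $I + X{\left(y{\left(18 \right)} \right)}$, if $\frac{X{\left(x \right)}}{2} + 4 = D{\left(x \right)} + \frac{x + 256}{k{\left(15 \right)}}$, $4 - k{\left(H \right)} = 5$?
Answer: $-327354$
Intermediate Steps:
$I = -327230$
$k{\left(H \right)} = -1$ ($k{\left(H \right)} = 4 - 5 = -1$)
$D{\left(Y \right)} = Y \left(-6 + Y\right)$ ($D{\left(Y \right)} = \left(-6 + Y\right) \left(Y + 0\right) = \left(-6 + Y\right) Y = Y \left(-6 + Y\right)$)
$X{\left(x \right)} = -520 - 2 x + 2 x \left(-6 + x\right)$ ($X{\left(x \right)} = -8 + 2 \left(x \left(-6 + x\right) + \frac{x + 256}{-1}\right) = -8 + 2 \left(x \left(-6 + x\right) + \left(256 + x\right) \left(-1\right)\right) = -8 + 2 \left(x \left(-6 + x\right) - \left(256 + x\right)\right) = -8 + 2 \left(-256 - x + x \left(-6 + x\right)\right) = -8 - \left(512 + 2 x - 2 x \left(-6 + x\right)\right) = -520 - 2 x + 2 x \left(-6 + x\right)$)
$I + X{\left(y{\left(18 \right)} \right)} = -327230 - \left(556 - 36 \left(-6 + 18\right)\right) = -327230 - \left(556 - 432\right) = -327230 - 124 = -327354$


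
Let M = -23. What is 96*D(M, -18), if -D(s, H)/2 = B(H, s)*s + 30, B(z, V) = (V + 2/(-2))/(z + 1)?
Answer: 8064/17 ≈ 474.35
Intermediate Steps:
B(z, V) = (-1 + V)/(1 + z) (B(z, V) = (V + 2*(-1/2))/(1 + z) = (V - 1)/(1 + z) = (-1 + V)/(1 + z))
D(s, H) = -60 - 2*s*(-1 + s)/(1 + H) (D(s, H) = -2*(((-1 + s)/(1 + H))*s + 30) = -2*(s*(-1 + s)/(1 + H) + 30) = -2*(30 + s*(-1 + s)/(1 + H)) = -60 - 2*s*(-1 + s)/(1 + H))
96*D(M, -18) = 96*(2*(-30 - 30*(-18) - 1*(-23)*(-1 - 23))/(1 - 18)) = 96*(2*(-30 + 540 - 1*(-23)*(-24))/(-17)) = 96*(2*(-1/17)*(-30 + 540 - 552)) = 96*(2*(-1/17)*(-42)) = 96*(84/17) = 8064/17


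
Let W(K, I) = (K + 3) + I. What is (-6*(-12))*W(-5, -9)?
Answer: -792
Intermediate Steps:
W(K, I) = 3 + I + K (W(K, I) = (3 + K) + I = 3 + I + K)
(-6*(-12))*W(-5, -9) = (-6*(-12))*(3 - 9 - 5) = 72*(-11) = -792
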